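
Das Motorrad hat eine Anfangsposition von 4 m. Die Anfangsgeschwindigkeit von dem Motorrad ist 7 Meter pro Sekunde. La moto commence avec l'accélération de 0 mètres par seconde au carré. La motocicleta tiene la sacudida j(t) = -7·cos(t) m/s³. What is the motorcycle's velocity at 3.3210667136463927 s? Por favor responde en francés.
Nous devons trouver la primitive de notre équation du jerk j(t) = -7·cos(t) 2 fois. L'intégrale du jerk, avec a(0) = 0, donne l'accélération: a(t) = -7·sin(t). En intégrant l'accélération et en utilisant la condition initiale v(0) = 7, nous obtenons v(t) = 7·cos(t). Nous avons la vitesse v(t) = 7·cos(t). En substituant t = 3.3210667136463927: v(3.3210667136463927) = -6.88756400860925.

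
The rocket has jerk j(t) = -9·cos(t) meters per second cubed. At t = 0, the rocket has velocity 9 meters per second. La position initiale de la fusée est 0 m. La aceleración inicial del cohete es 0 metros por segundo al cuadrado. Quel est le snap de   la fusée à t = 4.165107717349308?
Pour résoudre ceci, nous devons prendre 1 dérivée de notre équation du jerk j(t) = -9·cos(t). La dérivée du jerk donne le snap: s(t) = 9·sin(t). De l'équation du snap s(t) = 9·sin(t), nous substituons t = 4.165107717349308 pour obtenir s = -7.68548176803425.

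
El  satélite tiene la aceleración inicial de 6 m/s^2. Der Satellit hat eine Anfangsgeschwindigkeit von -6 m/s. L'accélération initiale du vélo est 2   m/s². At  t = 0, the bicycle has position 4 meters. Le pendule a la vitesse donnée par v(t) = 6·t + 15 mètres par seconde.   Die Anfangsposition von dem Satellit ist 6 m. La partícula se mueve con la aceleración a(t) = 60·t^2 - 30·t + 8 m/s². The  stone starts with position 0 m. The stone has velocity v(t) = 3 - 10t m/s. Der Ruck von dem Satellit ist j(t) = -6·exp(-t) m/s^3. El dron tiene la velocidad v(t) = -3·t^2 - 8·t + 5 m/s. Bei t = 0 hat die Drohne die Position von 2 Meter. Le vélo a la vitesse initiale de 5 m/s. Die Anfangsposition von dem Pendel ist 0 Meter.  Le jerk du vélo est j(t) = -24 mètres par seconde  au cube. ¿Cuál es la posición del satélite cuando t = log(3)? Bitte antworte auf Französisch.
Nous devons intégrer notre équation du jerk j(t) = -6·exp(-t) 3 fois. En intégrant le jerk et en utilisant la condition initiale a(0) = 6, nous obtenons a(t) = 6·exp(-t). En intégrant l'accélération et en utilisant la condition initiale v(0) = -6, nous obtenons v(t) = -6·exp(-t). En intégrant la vitesse et en utilisant la condition initiale x(0) = 6, nous obtenons x(t) = 6·exp(-t). De l'équation de la position x(t) = 6·exp(-t), nous substituons t = log(3) pour obtenir x = 2.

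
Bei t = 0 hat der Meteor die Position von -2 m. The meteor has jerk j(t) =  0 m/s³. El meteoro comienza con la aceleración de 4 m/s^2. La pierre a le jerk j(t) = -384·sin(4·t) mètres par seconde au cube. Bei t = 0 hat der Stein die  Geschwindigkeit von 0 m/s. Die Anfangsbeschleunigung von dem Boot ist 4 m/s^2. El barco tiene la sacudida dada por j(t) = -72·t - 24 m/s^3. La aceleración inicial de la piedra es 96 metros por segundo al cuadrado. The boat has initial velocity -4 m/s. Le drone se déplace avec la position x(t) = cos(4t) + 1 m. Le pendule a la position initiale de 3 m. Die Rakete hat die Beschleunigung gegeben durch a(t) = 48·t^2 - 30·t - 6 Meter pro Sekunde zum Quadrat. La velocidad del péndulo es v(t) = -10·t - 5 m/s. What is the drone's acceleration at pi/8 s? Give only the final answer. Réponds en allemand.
Bei t = pi/8, a = 0.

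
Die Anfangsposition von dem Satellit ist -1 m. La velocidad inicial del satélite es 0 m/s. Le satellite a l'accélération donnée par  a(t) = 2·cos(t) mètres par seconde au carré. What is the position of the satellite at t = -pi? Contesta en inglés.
Starting from acceleration a(t) = 2·cos(t), we take 2 integrals. Finding the integral of a(t) and using v(0) = 0: v(t) = 2·sin(t). The integral of velocity, with x(0) = -1, gives position: x(t) = 1 - 2·cos(t). We have position x(t) = 1 - 2·cos(t). Substituting t = -pi: x(-pi) = 3.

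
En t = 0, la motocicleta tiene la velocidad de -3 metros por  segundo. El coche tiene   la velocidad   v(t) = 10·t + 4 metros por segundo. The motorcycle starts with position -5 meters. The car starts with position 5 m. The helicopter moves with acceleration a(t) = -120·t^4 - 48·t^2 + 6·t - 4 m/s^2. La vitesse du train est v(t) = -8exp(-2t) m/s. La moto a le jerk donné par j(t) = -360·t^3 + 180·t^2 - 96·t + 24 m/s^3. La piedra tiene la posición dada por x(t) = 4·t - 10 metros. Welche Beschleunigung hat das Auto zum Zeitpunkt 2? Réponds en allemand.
Ausgehend von der Geschwindigkeit v(t) = 10·t + 4, nehmen wir 1 Ableitung. Die Ableitung von der Geschwindigkeit ergibt die Beschleunigung: a(t) = 10. Wir haben die Beschleunigung a(t) = 10. Durch Einsetzen von t = 2: a(2) = 10.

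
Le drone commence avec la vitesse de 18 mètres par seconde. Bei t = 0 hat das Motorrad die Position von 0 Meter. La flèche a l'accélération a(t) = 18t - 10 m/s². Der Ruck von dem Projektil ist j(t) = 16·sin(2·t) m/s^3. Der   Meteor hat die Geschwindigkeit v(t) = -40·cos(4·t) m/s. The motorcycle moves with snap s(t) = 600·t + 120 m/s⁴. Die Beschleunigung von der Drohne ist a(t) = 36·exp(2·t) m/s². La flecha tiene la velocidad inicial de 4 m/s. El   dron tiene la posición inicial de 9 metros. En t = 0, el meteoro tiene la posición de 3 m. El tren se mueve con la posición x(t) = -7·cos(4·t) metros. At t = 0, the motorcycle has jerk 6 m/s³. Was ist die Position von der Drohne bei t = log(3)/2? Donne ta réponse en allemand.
Wir müssen unsere Gleichung für die Beschleunigung a(t) = 36·exp(2·t) 2-mal integrieren. Durch Integration von der Beschleunigung und Verwendung der Anfangsbedingung v(0) = 18, erhalten wir v(t) = 18·exp(2·t). Die Stammfunktion von der Geschwindigkeit, mit x(0) = 9, ergibt die Position: x(t) = 9·exp(2·t). Mit x(t) = 9·exp(2·t) und Einsetzen von t = log(3)/2, finden wir x = 27.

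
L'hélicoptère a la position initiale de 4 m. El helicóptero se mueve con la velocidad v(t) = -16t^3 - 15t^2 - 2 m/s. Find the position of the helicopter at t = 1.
Starting from velocity v(t) = -16·t^3 - 15·t^2 - 2, we take 1 antiderivative. The antiderivative of velocity is position. Using x(0) = 4, we get x(t) = -4·t^4 - 5·t^3 - 2·t + 4. From the given position equation x(t) = -4·t^4 - 5·t^3 - 2·t + 4, we substitute t = 1 to get x = -7.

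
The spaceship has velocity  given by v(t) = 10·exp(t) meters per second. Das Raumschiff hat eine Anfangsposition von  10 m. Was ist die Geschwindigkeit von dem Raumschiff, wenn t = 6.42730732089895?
Aus der Gleichung für die Geschwindigkeit v(t) = 10·exp(t), setzen wir t = 6.42730732089895 ein und erhalten v = 6185.06264859302.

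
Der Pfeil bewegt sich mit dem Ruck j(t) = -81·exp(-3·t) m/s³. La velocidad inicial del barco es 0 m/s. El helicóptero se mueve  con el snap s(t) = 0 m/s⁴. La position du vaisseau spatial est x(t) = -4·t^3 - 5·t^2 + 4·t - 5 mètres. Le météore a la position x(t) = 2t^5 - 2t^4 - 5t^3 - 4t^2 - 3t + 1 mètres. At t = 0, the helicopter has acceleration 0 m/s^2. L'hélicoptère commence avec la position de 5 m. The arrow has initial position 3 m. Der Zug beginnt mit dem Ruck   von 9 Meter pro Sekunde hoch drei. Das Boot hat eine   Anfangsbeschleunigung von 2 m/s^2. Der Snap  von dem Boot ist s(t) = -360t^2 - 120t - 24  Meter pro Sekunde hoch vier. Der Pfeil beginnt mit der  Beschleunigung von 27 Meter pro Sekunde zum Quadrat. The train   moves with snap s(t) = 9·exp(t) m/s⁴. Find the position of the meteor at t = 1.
We have position x(t) = 2·t^5 - 2·t^4 - 5·t^3 - 4·t^2 - 3·t + 1. Substituting t = 1: x(1) = -11.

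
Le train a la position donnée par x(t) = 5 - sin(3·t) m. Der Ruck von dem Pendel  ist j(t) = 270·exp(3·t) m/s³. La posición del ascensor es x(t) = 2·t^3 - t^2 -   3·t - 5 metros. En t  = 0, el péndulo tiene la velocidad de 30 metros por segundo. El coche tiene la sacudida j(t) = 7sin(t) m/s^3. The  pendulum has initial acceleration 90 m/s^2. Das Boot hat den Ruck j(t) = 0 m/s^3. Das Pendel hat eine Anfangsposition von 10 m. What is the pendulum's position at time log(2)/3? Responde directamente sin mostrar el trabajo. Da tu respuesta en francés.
La réponse est 20.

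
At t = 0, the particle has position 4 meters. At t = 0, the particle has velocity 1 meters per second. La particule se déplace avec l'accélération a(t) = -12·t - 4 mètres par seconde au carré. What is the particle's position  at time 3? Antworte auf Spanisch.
Para resolver esto, necesitamos tomar 2 antiderivadas de nuestra ecuación de la aceleración a(t) = -12·t - 4. La antiderivada de la aceleración es la velocidad. Usando v(0) = 1, obtenemos v(t) = -6·t^2 - 4·t + 1. Tomando ∫v(t)dt y aplicando x(0) = 4, encontramos x(t) = -2·t^3 - 2·t^2 + t + 4. Usando x(t) = -2·t^3 - 2·t^2 + t + 4 y sustituyendo t = 3, encontramos x = -65.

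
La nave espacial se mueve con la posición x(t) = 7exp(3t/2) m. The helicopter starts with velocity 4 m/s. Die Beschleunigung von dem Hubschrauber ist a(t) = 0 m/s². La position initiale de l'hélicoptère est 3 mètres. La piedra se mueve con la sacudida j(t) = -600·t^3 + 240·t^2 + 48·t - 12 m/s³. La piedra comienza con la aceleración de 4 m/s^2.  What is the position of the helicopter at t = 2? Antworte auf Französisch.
Nous devons intégrer notre équation de l'accélération a(t) = 0 2 fois. En prenant ∫a(t)dt et en appliquant v(0) = 4, nous trouvons v(t) = 4. La primitive de la vitesse, avec x(0) = 3, donne la position: x(t) = 4·t + 3. Nous avons la position x(t) = 4·t + 3. En substituant t = 2: x(2) = 11.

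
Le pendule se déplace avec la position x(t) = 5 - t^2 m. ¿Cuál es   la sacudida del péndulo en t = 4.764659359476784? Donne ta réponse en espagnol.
Partiendo de la posición x(t) = 5 - t^2, tomamos 3 derivadas. Tomando d/dt de x(t), encontramos v(t) = -2·t. La derivada de la velocidad da la aceleración: a(t) = -2. Derivando la aceleración, obtenemos la sacudida: j(t) = 0. De la ecuación de la sacudida j(t) = 0, sustituimos t = 4.764659359476784 para obtener j = 0.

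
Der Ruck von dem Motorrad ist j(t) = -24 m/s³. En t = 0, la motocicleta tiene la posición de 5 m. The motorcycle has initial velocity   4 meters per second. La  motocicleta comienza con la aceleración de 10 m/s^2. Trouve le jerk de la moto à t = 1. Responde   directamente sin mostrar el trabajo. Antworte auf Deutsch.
j(1) = -24.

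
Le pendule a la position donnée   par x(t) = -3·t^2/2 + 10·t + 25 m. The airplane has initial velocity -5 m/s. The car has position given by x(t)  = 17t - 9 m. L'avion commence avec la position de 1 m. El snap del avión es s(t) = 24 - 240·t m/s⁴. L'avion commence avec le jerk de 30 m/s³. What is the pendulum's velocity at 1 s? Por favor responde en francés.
Pour résoudre ceci, nous devons prendre 1 dérivée de notre équation de la position x(t) = -3·t^2/2 + 10·t + 25. En prenant d/dt de x(t), nous trouvons v(t) = 10 - 3·t. En utilisant v(t) = 10 - 3·t et en substituant t = 1, nous trouvons v = 7.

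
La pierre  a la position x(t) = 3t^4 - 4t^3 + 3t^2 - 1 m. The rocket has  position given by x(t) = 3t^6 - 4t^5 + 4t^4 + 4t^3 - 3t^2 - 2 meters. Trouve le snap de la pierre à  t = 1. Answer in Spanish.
Para resolver esto, necesitamos tomar 4 derivadas de nuestra ecuación de la posición x(t) = 3·t^4 - 4·t^3 + 3·t^2 - 1. La derivada de la posición da la velocidad: v(t) = 12·t^3 - 12·t^2 + 6·t. La derivada de la velocidad da la aceleración: a(t) = 36·t^2 - 24·t + 6. Tomando d/dt de a(t), encontramos j(t) = 72·t - 24. Tomando d/dt de j(t), encontramos s(t) = 72. Tenemos el snap s(t) = 72. Sustituyendo t = 1: s(1) = 72.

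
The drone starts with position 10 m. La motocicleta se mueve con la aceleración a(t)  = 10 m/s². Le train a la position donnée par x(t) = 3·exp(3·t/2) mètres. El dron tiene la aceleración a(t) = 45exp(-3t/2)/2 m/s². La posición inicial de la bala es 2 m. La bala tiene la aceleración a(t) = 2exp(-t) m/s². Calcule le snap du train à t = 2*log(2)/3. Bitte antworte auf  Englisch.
To solve this, we need to take 4 derivatives of our position equation x(t) = 3·exp(3·t/2). Differentiating position, we get velocity: v(t) = 9·exp(3·t/2)/2. The derivative of velocity gives acceleration: a(t) = 27·exp(3·t/2)/4. The derivative of acceleration gives jerk: j(t) = 81·exp(3·t/2)/8. Differentiating jerk, we get snap: s(t) = 243·exp(3·t/2)/16. Using s(t) = 243·exp(3·t/2)/16 and substituting t = 2*log(2)/3, we find s = 243/8.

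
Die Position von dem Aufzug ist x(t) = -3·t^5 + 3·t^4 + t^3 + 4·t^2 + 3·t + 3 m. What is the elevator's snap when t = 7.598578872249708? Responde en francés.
Nous devons dériver notre équation de la position x(t) = -3·t^5 + 3·t^4 + t^3 + 4·t^2 + 3·t + 3 4 fois. En dérivant la position, nous obtenons la vitesse: v(t) = -15·t^4 + 12·t^3 + 3·t^2 + 8·t + 3. En prenant d/dt de v(t), nous trouvons a(t) = -60·t^3 + 36·t^2 + 6·t + 8. En dérivant l'accélération, nous obtenons le jerk: j(t) = -180·t^2 + 72·t + 6. En dérivant le jerk, nous obtenons le snap: s(t) = 72 - 360·t. Nous avons le snap s(t) = 72 - 360·t. En substituant t = 7.598578872249708: s(7.598578872249708) = -2663.48839400989.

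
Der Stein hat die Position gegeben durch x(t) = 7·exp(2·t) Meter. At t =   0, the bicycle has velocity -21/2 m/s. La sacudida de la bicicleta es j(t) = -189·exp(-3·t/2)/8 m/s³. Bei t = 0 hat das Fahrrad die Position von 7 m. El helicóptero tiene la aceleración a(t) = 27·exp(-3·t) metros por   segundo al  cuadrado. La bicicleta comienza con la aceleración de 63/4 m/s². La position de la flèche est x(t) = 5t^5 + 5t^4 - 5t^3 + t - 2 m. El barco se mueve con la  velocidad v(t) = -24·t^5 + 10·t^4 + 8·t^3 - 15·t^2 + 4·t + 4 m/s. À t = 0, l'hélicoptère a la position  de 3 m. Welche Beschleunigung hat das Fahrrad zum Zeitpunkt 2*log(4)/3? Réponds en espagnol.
Necesitamos integrar nuestra ecuación de la sacudida j(t) = -189·exp(-3·t/2)/8 1 vez. La antiderivada de la sacudida, con a(0) = 63/4, da la aceleración: a(t) = 63·exp(-3·t/2)/4. De la ecuación de la aceleración a(t) = 63·exp(-3·t/2)/4, sustituimos t = 2*log(4)/3 para obtener a = 63/16.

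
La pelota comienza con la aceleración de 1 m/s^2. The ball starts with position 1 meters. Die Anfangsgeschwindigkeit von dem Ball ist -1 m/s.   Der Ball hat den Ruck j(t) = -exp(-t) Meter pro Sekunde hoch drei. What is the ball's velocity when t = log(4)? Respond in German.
Um dies zu lösen, müssen wir 2 Stammfunktionen unserer Gleichung für den Ruck j(t) = -exp(-t) finden. Die Stammfunktion von dem Ruck, mit a(0) = 1, ergibt die Beschleunigung: a(t) = exp(-t). Die Stammfunktion von der Beschleunigung, mit v(0) = -1, ergibt die Geschwindigkeit: v(t) = -exp(-t). Mit v(t) = -exp(-t) und Einsetzen von t = log(4), finden wir v = -1/4.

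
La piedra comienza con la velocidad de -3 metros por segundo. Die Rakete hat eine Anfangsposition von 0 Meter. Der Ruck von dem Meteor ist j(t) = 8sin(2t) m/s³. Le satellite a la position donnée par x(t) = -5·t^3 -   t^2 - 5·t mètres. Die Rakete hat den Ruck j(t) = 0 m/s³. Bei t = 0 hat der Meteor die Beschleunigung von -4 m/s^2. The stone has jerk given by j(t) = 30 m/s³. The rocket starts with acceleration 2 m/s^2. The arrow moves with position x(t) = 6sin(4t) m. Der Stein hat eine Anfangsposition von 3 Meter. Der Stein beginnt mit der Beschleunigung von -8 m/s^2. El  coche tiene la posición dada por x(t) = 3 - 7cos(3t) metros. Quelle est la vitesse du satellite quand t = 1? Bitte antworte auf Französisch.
Nous devons dériver notre équation de la position x(t) = -5·t^3 - t^2 - 5·t 1 fois. En prenant d/dt de x(t), nous trouvons v(t) = -15·t^2 - 2·t - 5. De l'équation de la vitesse v(t) = -15·t^2 - 2·t - 5, nous substituons t = 1 pour obtenir v = -22.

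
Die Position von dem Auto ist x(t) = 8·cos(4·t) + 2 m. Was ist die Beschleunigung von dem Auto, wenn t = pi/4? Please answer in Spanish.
Debemos derivar nuestra ecuación de la posición x(t) = 8·cos(4·t) + 2 2 veces. La derivada de la posición da la velocidad: v(t) = -32·sin(4·t). Tomando d/dt de v(t), encontramos a(t) = -128·cos(4·t). De la ecuación de la aceleración a(t) = -128·cos(4·t), sustituimos t = pi/4 para obtener a = 128.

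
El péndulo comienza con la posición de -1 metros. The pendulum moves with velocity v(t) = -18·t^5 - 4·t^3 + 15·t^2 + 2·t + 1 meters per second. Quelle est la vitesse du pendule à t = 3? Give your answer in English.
Using v(t) = -18·t^5 - 4·t^3 + 15·t^2 + 2·t + 1 and substituting t = 3, we find v = -4340.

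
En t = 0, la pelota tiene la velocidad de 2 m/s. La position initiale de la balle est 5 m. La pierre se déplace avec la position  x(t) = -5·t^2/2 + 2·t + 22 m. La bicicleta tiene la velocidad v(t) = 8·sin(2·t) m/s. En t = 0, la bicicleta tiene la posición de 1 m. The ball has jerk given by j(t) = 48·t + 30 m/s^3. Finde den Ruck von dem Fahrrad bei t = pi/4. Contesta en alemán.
Ausgehend von der Geschwindigkeit v(t) = 8·sin(2·t), nehmen wir 2 Ableitungen. Durch Ableiten von der Geschwindigkeit erhalten wir die Beschleunigung: a(t) = 16·cos(2·t). Durch Ableiten von der Beschleunigung erhalten wir den Ruck: j(t) = -32·sin(2·t). Wir haben den Ruck j(t) = -32·sin(2·t). Durch Einsetzen von t = pi/4: j(pi/4) = -32.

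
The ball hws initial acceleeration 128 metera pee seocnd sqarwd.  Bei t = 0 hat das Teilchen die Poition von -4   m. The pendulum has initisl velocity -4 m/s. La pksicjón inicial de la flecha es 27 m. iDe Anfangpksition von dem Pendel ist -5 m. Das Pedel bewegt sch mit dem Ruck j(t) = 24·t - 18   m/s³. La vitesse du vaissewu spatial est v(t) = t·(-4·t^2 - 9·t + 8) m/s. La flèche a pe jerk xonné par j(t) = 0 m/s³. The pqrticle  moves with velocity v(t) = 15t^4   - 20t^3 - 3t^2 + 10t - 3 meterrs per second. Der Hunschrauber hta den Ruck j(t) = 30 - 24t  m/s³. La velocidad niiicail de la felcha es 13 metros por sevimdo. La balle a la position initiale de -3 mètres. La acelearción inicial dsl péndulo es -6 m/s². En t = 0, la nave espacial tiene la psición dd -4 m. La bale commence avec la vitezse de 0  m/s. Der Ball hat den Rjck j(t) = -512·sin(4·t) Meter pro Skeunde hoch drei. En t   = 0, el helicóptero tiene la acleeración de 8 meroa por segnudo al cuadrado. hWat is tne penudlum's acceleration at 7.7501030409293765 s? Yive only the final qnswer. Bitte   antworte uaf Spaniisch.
En t = 7.7501030409293765, a = 575.267311003544.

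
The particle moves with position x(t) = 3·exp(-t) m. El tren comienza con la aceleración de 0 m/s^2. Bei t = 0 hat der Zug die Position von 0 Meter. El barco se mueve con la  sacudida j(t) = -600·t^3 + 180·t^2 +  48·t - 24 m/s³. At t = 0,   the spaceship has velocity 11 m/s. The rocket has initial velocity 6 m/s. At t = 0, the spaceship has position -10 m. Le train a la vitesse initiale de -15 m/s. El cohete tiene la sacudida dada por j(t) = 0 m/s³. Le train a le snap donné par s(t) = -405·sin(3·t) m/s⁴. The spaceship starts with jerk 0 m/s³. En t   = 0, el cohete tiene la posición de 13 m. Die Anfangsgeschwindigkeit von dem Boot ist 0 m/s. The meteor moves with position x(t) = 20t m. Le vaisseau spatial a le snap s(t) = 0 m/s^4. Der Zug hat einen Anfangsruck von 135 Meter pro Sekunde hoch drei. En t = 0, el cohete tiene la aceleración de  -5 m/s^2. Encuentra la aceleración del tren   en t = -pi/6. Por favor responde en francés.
Pour résoudre ceci, nous devons prendre 2 primitives de notre équation du snap s(t) = -405·sin(3·t). En intégrant le snap et en utilisant la condition initiale j(0) = 135, nous obtenons j(t) = 135·cos(3·t). En prenant ∫j(t)dt et en appliquant a(0) = 0, nous trouvons a(t) = 45·sin(3·t). En utilisant a(t) = 45·sin(3·t) et en substituant t = -pi/6, nous trouvons a = -45.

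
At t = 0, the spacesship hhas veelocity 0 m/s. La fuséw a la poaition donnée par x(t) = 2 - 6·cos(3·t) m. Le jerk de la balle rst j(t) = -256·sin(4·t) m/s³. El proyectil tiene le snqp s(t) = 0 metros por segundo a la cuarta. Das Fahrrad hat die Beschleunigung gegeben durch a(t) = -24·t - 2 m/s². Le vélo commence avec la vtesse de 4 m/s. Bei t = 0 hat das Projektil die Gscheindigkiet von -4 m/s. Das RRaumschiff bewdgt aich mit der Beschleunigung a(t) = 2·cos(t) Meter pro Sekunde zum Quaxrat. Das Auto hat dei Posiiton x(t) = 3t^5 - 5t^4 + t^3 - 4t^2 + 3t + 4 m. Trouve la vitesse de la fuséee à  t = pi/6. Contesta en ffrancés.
En partant de la position x(t) = 2 - 6·cos(3·t), nous prenons 1 dérivée. En dérivant la position, nous obtenons la vitesse: v(t) = 18·sin(3·t). En utilisant v(t) = 18·sin(3·t) et en substituant t = pi/6, nous trouvons v = 18.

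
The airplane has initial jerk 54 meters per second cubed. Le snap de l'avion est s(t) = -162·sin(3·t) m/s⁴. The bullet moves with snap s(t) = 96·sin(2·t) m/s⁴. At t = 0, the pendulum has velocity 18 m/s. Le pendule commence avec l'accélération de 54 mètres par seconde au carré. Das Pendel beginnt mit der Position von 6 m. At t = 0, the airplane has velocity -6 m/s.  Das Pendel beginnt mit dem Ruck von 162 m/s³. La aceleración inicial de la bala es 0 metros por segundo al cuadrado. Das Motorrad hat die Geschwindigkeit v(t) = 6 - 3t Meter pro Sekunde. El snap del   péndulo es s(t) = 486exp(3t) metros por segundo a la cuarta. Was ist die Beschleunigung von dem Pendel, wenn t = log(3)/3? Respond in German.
Ausgehend von dem Snap s(t) = 486·exp(3·t), nehmen wir 2 Stammfunktionen. Mit ∫s(t)dt und Anwendung von j(0) = 162, finden wir j(t) = 162·exp(3·t). Mit ∫j(t)dt und Anwendung von a(0) = 54, finden wir a(t) = 54·exp(3·t). Mit a(t) = 54·exp(3·t) und Einsetzen von t = log(3)/3, finden wir a = 162.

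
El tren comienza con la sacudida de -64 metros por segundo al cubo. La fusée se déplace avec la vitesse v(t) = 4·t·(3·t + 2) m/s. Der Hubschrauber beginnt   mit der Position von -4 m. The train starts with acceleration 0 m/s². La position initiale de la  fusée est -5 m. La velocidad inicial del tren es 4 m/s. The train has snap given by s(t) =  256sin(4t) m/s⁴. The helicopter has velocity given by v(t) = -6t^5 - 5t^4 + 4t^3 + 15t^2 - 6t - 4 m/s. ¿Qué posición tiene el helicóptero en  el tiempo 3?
Partiendo de la velocidad v(t) = -6·t^5 - 5·t^4 + 4·t^3 + 15·t^2 - 6·t - 4, tomamos 1 antiderivada. Integrando la velocidad y usando la condición inicial x(0) = -4, obtenemos x(t) = -t^6 - t^5 + t^4 + 5·t^3 - 3·t^2 - 4·t - 4. De la ecuación de la posición x(t) = -t^6 - t^5 + t^4 + 5·t^3 - 3·t^2 - 4·t - 4, sustituimos t = 3 para obtener x = -799.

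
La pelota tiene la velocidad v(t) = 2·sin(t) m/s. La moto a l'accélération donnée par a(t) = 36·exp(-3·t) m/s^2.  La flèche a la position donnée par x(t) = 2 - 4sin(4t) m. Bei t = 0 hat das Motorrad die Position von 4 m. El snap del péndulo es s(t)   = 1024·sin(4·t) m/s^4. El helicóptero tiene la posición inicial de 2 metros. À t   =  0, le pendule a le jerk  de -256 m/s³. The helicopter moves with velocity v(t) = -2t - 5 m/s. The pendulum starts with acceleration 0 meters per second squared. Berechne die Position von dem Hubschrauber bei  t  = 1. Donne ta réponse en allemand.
Ausgehend von der Geschwindigkeit v(t) = -2·t - 5, nehmen wir 1 Integral. Das Integral von der Geschwindigkeit, mit x(0) = 2, ergibt die Position: x(t) = -t^2 - 5·t + 2. Wir haben die Position x(t) = -t^2 - 5·t + 2. Durch Einsetzen von t = 1: x(1) = -4.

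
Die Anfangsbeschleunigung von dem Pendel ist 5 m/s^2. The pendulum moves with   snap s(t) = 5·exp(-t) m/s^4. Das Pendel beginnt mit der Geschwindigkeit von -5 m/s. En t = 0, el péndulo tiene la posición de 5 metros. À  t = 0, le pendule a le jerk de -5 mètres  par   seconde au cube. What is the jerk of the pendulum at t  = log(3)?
To solve this, we need to take 1 antiderivative of our snap equation s(t) = 5·exp(-t). Taking ∫s(t)dt and applying j(0) = -5, we find j(t) = -5·exp(-t). We have jerk j(t) = -5·exp(-t). Substituting t = log(3): j(log(3)) = -5/3.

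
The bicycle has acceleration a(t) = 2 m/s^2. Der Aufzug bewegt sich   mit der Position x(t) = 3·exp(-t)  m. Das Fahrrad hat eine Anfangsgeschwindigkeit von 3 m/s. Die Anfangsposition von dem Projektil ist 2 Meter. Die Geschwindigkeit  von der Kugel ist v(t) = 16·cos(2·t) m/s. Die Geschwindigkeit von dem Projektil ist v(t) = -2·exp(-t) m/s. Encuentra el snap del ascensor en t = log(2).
Debemos derivar nuestra ecuación de la posición x(t) = 3·exp(-t) 4 veces. Derivando la posición, obtenemos la velocidad: v(t) = -3·exp(-t). Derivando la velocidad, obtenemos la aceleración: a(t) = 3·exp(-t). La derivada de la aceleración da la sacudida: j(t) = -3·exp(-t). Derivando la sacudida, obtenemos el snap: s(t) = 3·exp(-t). Usando s(t) = 3·exp(-t) y sustituyendo t = log(2), encontramos s = 3/2.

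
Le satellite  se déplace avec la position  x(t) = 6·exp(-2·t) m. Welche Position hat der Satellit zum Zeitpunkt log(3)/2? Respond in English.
From the given position equation x(t) = 6·exp(-2·t), we substitute t = log(3)/2 to get x = 2.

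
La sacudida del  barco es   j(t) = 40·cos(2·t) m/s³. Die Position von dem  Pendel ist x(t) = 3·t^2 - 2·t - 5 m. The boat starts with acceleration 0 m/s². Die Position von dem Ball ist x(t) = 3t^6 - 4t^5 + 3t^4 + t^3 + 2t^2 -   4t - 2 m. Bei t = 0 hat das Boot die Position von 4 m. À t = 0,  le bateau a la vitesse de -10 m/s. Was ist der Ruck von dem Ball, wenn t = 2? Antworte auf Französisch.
Nous devons dériver notre équation de la position x(t) = 3·t^6 - 4·t^5 + 3·t^4 + t^3 + 2·t^2 - 4·t - 2 3 fois. La dérivée de la position donne la vitesse: v(t) = 18·t^5 - 20·t^4 + 12·t^3 + 3·t^2 + 4·t - 4. En prenant d/dt de v(t), nous trouvons a(t) = 90·t^4 - 80·t^3 + 36·t^2 + 6·t + 4. La dérivée de l'accélération donne le jerk: j(t) = 360·t^3 - 240·t^2 + 72·t + 6. En utilisant j(t) = 360·t^3 - 240·t^2 + 72·t + 6 et en substituant t = 2, nous trouvons j = 2070.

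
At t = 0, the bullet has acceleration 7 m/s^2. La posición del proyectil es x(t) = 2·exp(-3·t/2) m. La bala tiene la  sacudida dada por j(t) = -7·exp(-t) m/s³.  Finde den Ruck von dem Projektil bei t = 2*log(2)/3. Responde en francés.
Nous devons dériver notre équation de la position x(t) = 2·exp(-3·t/2) 3 fois. La dérivée de la position donne la vitesse: v(t) = -3·exp(-3·t/2). La dérivée de la vitesse donne l'accélération: a(t) = 9·exp(-3·t/2)/2. La dérivée de l'accélération donne le jerk: j(t) = -27·exp(-3·t/2)/4. Nous avons le jerk j(t) = -27·exp(-3·t/2)/4. En substituant t = 2*log(2)/3: j(2*log(2)/3) = -27/8.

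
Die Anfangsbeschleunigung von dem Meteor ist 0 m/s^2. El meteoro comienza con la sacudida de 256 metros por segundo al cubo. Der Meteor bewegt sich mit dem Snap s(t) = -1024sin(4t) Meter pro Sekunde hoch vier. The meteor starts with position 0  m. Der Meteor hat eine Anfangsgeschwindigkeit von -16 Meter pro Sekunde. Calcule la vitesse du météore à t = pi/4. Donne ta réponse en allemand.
Ausgehend von dem Snap s(t) = -1024·sin(4·t), nehmen wir 3 Stammfunktionen. Das Integral von dem Snap, mit j(0) = 256, ergibt den Ruck: j(t) = 256·cos(4·t). Die Stammfunktion von dem Ruck ist die Beschleunigung. Mit a(0) = 0 erhalten wir a(t) = 64·sin(4·t). Durch Integration von der Beschleunigung und Verwendung der Anfangsbedingung v(0) = -16, erhalten wir v(t) = -16·cos(4·t). Mit v(t) = -16·cos(4·t) und Einsetzen von t = pi/4, finden wir v = 16.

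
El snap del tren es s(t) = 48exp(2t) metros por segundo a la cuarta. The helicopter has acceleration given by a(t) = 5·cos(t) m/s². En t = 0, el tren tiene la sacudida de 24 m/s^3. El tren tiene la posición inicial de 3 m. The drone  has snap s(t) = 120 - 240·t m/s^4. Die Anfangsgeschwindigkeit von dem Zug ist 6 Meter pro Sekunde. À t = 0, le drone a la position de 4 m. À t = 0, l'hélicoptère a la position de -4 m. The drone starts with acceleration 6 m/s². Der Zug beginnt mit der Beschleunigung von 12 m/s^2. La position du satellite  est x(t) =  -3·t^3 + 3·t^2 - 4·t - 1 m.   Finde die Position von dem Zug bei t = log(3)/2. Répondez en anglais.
To solve this, we need to take 4 integrals of our snap equation s(t) = 48·exp(2·t). Finding the integral of s(t) and using j(0) = 24: j(t) = 24·exp(2·t). Finding the antiderivative of j(t) and using a(0) = 12: a(t) = 12·exp(2·t). The antiderivative of acceleration, with v(0) = 6, gives velocity: v(t) = 6·exp(2·t). Finding the antiderivative of v(t) and using x(0) = 3: x(t) = 3·exp(2·t). Using x(t) = 3·exp(2·t) and substituting t = log(3)/2, we find x = 9.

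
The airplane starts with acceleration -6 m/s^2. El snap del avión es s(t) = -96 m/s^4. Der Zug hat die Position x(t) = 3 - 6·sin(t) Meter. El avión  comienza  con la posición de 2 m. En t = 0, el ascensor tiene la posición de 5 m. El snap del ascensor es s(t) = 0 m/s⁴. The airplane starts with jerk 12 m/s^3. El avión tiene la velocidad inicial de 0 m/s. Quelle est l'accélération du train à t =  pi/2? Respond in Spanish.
Debemos derivar nuestra ecuación de la posición x(t) = 3 - 6·sin(t) 2 veces. Tomando d/dt de x(t), encontramos v(t) = -6·cos(t). Derivando la velocidad, obtenemos la aceleración: a(t) = 6·sin(t). De la ecuación de la aceleración a(t) = 6·sin(t), sustituimos t = pi/2 para obtener a = 6.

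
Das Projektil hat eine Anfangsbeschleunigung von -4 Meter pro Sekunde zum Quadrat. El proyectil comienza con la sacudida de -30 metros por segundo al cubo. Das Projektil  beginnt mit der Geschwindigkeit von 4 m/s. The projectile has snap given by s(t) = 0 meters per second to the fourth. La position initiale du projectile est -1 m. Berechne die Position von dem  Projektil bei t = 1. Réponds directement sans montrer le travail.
Bei t = 1, x = -4.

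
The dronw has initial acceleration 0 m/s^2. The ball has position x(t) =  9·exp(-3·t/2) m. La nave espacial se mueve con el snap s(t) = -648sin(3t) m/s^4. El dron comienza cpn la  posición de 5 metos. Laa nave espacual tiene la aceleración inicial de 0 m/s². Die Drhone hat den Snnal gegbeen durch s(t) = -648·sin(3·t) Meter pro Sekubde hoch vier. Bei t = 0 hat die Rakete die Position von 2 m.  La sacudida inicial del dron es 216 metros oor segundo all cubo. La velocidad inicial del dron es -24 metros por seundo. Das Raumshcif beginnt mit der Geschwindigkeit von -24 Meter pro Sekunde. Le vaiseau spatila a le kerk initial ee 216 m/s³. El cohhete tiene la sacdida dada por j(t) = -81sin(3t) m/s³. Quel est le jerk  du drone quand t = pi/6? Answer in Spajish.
Partiendo del snap s(t) = -648·sin(3·t), tomamos 1 antiderivada. La integral del snap, con j(0) = 216, da la sacudida: j(t) = 216·cos(3·t). Usando j(t) = 216·cos(3·t) y sustituyendo t = pi/6, encontramos j = 0.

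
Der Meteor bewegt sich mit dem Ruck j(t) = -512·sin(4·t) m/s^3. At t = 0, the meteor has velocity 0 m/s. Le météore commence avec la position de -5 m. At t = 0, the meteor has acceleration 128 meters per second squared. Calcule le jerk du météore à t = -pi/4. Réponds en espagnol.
Tenemos la sacudida j(t) = -512·sin(4·t). Sustituyendo t = -pi/4: j(-pi/4) = 0.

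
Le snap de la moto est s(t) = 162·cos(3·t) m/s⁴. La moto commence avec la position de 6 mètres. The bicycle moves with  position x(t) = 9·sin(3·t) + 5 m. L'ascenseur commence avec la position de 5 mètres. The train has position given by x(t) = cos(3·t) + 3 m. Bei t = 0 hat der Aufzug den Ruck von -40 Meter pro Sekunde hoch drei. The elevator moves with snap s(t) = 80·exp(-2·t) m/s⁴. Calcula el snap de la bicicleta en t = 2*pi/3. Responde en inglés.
Starting from position x(t) = 9·sin(3·t) + 5, we take 4 derivatives. The derivative of position gives velocity: v(t) = 27·cos(3·t). Taking d/dt of v(t), we find a(t) = -81·sin(3·t). Differentiating acceleration, we get jerk: j(t) = -243·cos(3·t). Taking d/dt of j(t), we find s(t) = 729·sin(3·t). From the given snap equation s(t) = 729·sin(3·t), we substitute t = 2*pi/3 to get s = 0.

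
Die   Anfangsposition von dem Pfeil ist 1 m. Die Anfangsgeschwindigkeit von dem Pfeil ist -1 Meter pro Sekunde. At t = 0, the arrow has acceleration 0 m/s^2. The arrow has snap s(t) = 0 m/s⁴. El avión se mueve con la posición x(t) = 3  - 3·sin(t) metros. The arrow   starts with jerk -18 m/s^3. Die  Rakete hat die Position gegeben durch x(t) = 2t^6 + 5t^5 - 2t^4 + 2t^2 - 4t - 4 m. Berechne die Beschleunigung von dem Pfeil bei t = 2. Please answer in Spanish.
Necesitamos integrar nuestra ecuación del snap s(t) = 0 2 veces. La integral del snap es la sacudida. Usando j(0) = -18, obtenemos j(t) = -18. Integrando la sacudida y usando la condición inicial a(0) = 0, obtenemos a(t) = -18·t. Tenemos la aceleración a(t) = -18·t. Sustituyendo t = 2: a(2) = -36.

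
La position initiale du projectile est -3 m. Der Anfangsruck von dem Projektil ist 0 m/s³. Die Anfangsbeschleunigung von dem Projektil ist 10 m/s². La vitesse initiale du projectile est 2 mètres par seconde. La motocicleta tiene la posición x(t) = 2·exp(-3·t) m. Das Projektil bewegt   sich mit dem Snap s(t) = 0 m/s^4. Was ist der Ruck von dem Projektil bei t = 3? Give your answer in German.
Um dies zu lösen, müssen wir 1 Stammfunktion unserer Gleichung für den Snap s(t) = 0 finden. Die Stammfunktion von dem Snap, mit j(0) = 0, ergibt den Ruck: j(t) = 0. Aus der Gleichung für den Ruck j(t) = 0, setzen wir t = 3 ein und erhalten j = 0.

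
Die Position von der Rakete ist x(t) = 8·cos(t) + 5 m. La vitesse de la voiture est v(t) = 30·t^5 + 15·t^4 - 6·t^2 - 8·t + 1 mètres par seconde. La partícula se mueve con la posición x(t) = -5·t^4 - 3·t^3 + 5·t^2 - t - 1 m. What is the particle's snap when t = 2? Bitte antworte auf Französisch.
Nous devons dériver notre équation de la position x(t) = -5·t^4 - 3·t^3 + 5·t^2 - t - 1 4 fois. La dérivée de la position donne la vitesse: v(t) = -20·t^3 - 9·t^2 + 10·t - 1. En prenant d/dt de v(t), nous trouvons a(t) = -60·t^2 - 18·t + 10. En dérivant l'accélération, nous obtenons le jerk: j(t) = -120·t - 18. En prenant d/dt de j(t), nous trouvons s(t) = -120. Nous avons le snap s(t) = -120. En substituant t = 2: s(2) = -120.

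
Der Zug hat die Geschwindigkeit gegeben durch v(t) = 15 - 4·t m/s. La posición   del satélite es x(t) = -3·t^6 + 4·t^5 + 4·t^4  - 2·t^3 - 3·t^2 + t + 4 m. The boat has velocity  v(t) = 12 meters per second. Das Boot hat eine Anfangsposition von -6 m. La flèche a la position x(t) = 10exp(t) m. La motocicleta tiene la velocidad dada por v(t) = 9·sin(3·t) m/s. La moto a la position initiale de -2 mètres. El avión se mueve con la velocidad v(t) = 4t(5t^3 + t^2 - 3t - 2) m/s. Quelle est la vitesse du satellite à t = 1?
En partant de la position x(t) = -3·t^6 + 4·t^5 + 4·t^4 - 2·t^3 - 3·t^2 + t + 4, nous prenons 1 dérivée. En prenant d/dt de x(t), nous trouvons v(t) = -18·t^5 + 20·t^4 + 16·t^3 - 6·t^2 - 6·t + 1. Nous avons la vitesse v(t) = -18·t^5 + 20·t^4 + 16·t^3 - 6·t^2 - 6·t + 1. En substituant t = 1: v(1) = 7.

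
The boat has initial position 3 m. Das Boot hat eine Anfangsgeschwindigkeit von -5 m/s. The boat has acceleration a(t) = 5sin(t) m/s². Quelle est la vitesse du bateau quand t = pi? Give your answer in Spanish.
Partiendo de la aceleración a(t) = 5·sin(t), tomamos 1 antiderivada. La integral de la aceleración, con v(0) = -5, da la velocidad: v(t) = -5·cos(t). Tenemos la velocidad v(t) = -5·cos(t). Sustituyendo t = pi: v(pi) = 5.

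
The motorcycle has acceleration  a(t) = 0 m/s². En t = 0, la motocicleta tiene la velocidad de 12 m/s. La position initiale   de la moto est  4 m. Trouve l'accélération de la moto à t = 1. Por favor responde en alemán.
Wir haben die Beschleunigung a(t) = 0. Durch Einsetzen von t = 1: a(1) = 0.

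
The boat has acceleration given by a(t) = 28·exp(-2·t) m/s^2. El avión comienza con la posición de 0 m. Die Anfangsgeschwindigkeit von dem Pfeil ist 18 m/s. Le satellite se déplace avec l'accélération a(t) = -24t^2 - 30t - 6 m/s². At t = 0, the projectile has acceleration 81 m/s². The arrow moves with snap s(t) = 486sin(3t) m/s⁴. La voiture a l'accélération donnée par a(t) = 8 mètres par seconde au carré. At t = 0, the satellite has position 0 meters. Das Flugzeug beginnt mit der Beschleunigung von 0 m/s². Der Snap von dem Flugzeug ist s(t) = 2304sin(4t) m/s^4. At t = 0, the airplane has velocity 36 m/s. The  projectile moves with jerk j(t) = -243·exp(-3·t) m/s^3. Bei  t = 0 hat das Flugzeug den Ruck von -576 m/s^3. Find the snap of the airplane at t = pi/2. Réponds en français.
En utilisant s(t) = 2304·sin(4·t) et en substituant t = pi/2, nous trouvons s = 0.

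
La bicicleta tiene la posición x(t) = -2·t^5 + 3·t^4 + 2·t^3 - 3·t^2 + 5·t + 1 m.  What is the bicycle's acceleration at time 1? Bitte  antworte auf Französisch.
En partant de la position x(t) = -2·t^5 + 3·t^4 + 2·t^3 - 3·t^2 + 5·t + 1, nous prenons 2 dérivées. En dérivant la position, nous obtenons la vitesse: v(t) = -10·t^4 + 12·t^3 + 6·t^2 - 6·t + 5. La dérivée de la vitesse donne l'accélération: a(t) = -40·t^3 + 36·t^2 + 12·t - 6. En utilisant a(t) = -40·t^3 + 36·t^2 + 12·t - 6 et en substituant t = 1, nous trouvons a = 2.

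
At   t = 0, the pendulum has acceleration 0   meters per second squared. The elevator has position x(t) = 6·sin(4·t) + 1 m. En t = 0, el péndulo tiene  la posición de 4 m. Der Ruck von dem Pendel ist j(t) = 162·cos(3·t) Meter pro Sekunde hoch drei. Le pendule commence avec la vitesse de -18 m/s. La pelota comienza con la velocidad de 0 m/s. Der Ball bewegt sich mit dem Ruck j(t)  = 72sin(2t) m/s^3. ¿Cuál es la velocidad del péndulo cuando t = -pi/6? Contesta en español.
Partiendo de la sacudida j(t) = 162·cos(3·t), tomamos 2 antiderivadas. Integrando la sacudida y usando la condición inicial a(0) = 0, obtenemos a(t) = 54·sin(3·t). La integral de la aceleración, con v(0) = -18, da la velocidad: v(t) = -18·cos(3·t). Tenemos la velocidad v(t) = -18·cos(3·t). Sustituyendo t = -pi/6: v(-pi/6) = 0.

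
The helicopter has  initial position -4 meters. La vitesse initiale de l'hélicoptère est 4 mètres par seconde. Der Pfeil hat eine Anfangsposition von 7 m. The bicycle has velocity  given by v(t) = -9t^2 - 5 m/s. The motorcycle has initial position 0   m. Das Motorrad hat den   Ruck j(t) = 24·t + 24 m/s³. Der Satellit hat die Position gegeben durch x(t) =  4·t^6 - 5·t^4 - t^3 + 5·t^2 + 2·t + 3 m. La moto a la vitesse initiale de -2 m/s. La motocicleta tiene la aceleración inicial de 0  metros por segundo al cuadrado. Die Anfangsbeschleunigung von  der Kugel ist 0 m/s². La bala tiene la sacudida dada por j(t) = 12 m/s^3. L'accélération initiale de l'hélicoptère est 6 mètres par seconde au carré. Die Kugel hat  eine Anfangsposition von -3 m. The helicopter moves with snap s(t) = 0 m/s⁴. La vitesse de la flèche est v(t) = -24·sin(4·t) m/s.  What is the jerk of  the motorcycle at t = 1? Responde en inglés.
We have jerk j(t) = 24·t + 24. Substituting t = 1: j(1) = 48.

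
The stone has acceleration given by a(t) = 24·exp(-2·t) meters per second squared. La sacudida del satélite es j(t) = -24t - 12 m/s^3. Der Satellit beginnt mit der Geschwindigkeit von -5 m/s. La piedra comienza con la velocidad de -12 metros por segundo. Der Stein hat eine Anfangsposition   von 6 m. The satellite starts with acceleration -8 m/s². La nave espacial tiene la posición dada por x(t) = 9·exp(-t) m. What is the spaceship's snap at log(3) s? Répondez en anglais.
To solve this, we need to take 4 derivatives of our position equation x(t) = 9·exp(-t). Differentiating position, we get velocity: v(t) = -9·exp(-t). Taking d/dt of v(t), we find a(t) = 9·exp(-t). Taking d/dt of a(t), we find j(t) = -9·exp(-t). The derivative of jerk gives snap: s(t) = 9·exp(-t). From the given snap equation s(t) = 9·exp(-t), we substitute t = log(3) to get s = 3.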